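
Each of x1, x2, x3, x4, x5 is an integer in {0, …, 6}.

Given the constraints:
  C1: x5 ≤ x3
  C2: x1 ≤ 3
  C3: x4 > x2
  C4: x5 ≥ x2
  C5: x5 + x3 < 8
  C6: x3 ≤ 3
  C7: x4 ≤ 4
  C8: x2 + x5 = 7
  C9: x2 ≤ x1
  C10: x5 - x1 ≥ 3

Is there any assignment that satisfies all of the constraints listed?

Unsatisfiable

From constraints 2 and 9: x2 ≤ x1 ≤ 3. From constraints 1 and 6: x5 ≤ x3 ≤ 3. Hence x2 + x5 ≤ 6. But constraint 8 requires x2 + x5 = 7, and 7 > 6. Contradiction.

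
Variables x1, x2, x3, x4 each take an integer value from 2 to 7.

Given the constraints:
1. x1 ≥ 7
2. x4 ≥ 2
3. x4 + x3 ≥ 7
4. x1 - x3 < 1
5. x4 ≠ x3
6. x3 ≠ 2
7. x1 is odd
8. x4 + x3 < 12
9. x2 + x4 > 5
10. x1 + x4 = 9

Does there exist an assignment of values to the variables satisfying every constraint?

Satisfiable

Try x1 = 7, x2 = 4, x3 = 7, x4 = 2.
Check constraint 3: x4 + x3 = 9; constraint 4: x1 - x3 = 0; constraint 8: x4 + x3 = 9. The remaining constraints are straightforward to verify.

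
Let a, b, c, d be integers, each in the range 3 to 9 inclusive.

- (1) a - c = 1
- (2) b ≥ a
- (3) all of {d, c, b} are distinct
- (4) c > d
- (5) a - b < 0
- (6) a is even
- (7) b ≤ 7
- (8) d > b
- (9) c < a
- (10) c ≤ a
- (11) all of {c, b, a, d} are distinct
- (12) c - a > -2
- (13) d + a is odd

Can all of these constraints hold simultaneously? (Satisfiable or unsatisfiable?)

Constraints 4, 5, 8, and 9 give d < c, c < a, a < b, b < d. Chaining: d < c < a < b < d, which forces d < d — impossible.

Unsatisfiable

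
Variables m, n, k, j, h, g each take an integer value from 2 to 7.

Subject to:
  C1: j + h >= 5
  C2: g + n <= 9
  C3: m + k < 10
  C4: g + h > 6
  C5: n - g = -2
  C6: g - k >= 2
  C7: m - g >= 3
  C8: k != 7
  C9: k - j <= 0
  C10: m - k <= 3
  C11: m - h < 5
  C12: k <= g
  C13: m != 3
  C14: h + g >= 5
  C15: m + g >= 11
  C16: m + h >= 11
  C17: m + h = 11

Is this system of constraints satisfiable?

Unsatisfiable

Constraints 6, 7, and 10 give m − g ≥ 3, g − k ≥ 2, k − m ≥ -3.
Adding all 3 inequalities: the left sides telescope to 0, and the right sides sum to 3 + 2 + (-3) = 2. So 0 ≥ 2, which is false.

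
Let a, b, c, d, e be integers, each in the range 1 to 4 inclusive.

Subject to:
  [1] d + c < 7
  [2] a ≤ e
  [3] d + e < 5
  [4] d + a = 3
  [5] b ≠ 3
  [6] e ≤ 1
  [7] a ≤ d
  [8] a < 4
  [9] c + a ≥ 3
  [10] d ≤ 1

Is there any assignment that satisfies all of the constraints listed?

From constraint 10: d ≤ 1. From constraints 2 and 6: a ≤ e ≤ 1. Hence d + a ≤ 2. But constraint 4 requires d + a = 3, and 3 > 2. Contradiction.

Unsatisfiable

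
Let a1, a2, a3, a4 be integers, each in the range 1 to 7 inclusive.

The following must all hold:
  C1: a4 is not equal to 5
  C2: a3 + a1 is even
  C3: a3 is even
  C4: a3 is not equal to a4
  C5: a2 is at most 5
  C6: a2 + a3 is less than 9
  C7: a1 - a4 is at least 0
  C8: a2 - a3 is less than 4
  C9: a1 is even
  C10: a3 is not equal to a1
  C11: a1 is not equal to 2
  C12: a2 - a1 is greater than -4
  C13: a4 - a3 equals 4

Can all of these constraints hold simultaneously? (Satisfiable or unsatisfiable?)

Satisfiable

Take a1 = 6, a2 = 4, a3 = 2, a4 = 6. Then constraint 6: a2 + a3 = 6; constraint 7: a1 - a4 = 0; constraint 8: a2 - a3 = 2, and every other listed constraint is also met.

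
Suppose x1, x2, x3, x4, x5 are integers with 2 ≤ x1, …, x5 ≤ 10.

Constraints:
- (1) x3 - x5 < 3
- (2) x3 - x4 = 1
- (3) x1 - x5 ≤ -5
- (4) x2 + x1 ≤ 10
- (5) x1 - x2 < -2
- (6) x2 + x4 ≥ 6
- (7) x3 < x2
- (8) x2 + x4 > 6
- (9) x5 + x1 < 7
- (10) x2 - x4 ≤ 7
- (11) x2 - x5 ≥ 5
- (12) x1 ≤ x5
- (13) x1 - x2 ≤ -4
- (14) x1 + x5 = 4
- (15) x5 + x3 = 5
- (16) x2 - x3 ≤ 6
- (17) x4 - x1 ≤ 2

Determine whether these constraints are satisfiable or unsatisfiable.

Constraints 3, 10, 11, and 17 give x5 − x1 ≥ 5, x1 − x4 ≥ -2, x4 − x2 ≥ -7, x2 − x5 ≥ 5.
Adding all 4 inequalities: the left sides telescope to 0, and the right sides sum to 5 + (-2) + (-7) + 5 = 1. So 0 ≥ 1, which is false.

Unsatisfiable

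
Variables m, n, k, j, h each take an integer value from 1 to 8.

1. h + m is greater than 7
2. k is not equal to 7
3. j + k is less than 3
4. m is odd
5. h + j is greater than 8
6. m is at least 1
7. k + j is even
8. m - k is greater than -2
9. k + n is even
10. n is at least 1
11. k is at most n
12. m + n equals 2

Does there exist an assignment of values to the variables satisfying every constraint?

Satisfiable

Take m = 1, n = 1, k = 1, j = 1, h = 8. Then constraint 1: h + m = 9; constraint 3: j + k = 2, and every other listed constraint is also met.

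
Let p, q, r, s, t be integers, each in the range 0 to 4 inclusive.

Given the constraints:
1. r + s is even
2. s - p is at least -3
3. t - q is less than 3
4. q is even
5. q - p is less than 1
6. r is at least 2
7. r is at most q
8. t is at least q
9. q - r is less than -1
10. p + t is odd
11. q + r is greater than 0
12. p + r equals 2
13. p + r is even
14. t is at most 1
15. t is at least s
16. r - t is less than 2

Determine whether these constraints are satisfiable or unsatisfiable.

Unsatisfiable

From constraints 6 and 7: q ≥ r and r ≥ 2, so q ≥ 2. From constraints 8 and 14: q ≤ t and t ≤ 1, so q ≤ 1. But 1 < 2, so no value of q works.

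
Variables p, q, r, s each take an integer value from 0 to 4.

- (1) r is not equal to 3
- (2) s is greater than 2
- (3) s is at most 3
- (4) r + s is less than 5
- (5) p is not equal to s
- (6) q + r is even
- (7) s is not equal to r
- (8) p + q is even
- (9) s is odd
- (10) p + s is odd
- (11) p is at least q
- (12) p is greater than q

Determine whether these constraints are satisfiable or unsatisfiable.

Satisfiable

Try p = 4, q = 2, r = 0, s = 3.
Check constraint 4: r + s = 3; constraint 6: q + r = 2 is even. The remaining constraints are straightforward to verify.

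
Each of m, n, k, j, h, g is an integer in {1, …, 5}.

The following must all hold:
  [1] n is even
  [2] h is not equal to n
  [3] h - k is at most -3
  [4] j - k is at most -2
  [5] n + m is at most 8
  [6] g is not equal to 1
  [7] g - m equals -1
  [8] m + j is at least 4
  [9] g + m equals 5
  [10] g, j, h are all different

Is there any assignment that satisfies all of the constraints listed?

Try m = 3, n = 2, k = 5, j = 3, h = 1, g = 2.
Check constraint 3: h - k = -4; constraint 4: j - k = -2. The remaining constraints are straightforward to verify.

Satisfiable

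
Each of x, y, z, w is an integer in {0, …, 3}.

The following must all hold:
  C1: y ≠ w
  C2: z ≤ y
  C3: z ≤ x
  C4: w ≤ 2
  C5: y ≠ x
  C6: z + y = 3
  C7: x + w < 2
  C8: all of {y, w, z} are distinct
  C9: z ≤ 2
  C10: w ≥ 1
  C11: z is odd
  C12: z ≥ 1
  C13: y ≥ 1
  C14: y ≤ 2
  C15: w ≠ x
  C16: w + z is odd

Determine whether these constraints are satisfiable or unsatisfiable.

Unsatisfiable

Constraints 4, 9, 10, 12, 13, and 14 confine each of y, w, z to the 2 values {1, 2}.
Constraint 8 requires all 3 of them to be distinct, but only 2 values are available — impossible by the pigeonhole principle.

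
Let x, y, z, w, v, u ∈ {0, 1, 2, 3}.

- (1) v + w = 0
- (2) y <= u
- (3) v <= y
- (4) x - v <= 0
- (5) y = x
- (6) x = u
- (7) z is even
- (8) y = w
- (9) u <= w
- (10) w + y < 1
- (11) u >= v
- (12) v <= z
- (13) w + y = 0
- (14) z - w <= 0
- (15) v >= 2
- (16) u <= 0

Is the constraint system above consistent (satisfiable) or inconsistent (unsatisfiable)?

From constraints 3 and 15: y ≥ v and v ≥ 2, so y ≥ 2. From constraints 2 and 16: y ≤ u and u ≤ 0, so y ≤ 0. But 0 < 2, so no value of y works.

Unsatisfiable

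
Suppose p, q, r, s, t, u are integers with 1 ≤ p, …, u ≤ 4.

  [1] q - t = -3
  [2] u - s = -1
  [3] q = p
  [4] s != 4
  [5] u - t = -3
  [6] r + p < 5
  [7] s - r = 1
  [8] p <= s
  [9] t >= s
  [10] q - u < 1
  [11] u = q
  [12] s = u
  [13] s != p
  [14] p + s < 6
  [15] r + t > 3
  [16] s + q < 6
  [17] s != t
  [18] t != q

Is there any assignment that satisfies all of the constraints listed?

From constraints 3, 11, and 12, s = u = q = p, so s = p. But constraint 13 says s ≠ p. Contradiction.

Unsatisfiable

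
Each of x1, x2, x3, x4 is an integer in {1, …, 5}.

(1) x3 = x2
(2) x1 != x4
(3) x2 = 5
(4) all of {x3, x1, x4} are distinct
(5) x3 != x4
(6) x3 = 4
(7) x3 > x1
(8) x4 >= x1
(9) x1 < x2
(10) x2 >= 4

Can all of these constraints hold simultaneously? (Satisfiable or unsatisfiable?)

Constraint 6 fixes x3 = 4 and constraint 3 fixes x2 = 5, but constraint 1 requires x3 = x2. Since 4 ≠ 5, contradiction.

Unsatisfiable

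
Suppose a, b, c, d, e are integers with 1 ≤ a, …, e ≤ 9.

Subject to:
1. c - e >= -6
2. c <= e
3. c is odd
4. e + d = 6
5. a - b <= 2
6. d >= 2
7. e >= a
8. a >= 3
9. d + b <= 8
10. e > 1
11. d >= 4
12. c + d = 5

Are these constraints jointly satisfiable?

From constraints 7 and 8: e ≥ a ≥ 3. From constraint 11: d ≥ 4. Hence e + d ≥ 7. But constraint 4 requires e + d = 6, and 6 < 7. Contradiction.

Unsatisfiable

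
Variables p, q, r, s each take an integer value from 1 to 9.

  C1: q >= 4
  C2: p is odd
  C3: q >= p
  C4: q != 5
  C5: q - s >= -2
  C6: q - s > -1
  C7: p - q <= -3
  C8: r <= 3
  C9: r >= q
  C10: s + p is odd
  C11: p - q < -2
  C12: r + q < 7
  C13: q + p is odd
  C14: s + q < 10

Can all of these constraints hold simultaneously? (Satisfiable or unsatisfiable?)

Unsatisfiable

From constraints 1 and 9: r ≥ q and q ≥ 4, so r ≥ 4. From constraint 8: r ≤ 3. But 3 < 4, so no value of r works.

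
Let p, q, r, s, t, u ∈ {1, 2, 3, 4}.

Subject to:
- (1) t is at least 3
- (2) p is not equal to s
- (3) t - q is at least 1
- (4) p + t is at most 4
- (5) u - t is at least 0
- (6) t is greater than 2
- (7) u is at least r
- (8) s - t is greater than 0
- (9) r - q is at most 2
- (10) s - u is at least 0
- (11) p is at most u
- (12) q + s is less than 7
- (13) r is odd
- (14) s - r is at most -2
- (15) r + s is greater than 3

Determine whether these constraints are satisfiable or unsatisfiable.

Constraints 3, 5, 9, 10, and 14 give u − t ≥ 0, t − q ≥ 1, q − r ≥ -2, r − s ≥ 2, s − u ≥ 0.
Adding all 5 inequalities: the left sides telescope to 0, and the right sides sum to 0 + 1 + (-2) + 2 + 0 = 1. So 0 ≥ 1, which is false.

Unsatisfiable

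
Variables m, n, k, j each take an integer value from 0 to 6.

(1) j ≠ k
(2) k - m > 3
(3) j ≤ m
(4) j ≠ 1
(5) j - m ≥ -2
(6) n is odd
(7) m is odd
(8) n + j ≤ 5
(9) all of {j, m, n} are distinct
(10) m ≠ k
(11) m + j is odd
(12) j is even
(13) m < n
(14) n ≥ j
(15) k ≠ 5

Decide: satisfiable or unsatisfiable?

Satisfiable

Take m = 1, n = 5, k = 6, j = 0. Then constraint 2: k - m = 5; constraint 5: j - m = -1, and every other listed constraint is also met.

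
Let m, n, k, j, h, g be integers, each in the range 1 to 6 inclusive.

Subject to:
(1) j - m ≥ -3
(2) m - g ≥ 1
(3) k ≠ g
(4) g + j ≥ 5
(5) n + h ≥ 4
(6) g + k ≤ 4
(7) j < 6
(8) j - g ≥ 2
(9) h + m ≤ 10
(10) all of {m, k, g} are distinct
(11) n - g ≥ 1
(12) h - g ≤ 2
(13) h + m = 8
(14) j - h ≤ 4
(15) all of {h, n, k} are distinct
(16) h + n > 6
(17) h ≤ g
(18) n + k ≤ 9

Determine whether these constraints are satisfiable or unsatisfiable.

Satisfiable

Try m = 6, n = 5, k = 1, j = 5, h = 2, g = 3.
Check constraint 1: j - m = -1; constraint 2: m - g = 3; constraint 4: g + j = 8. The remaining constraints are straightforward to verify.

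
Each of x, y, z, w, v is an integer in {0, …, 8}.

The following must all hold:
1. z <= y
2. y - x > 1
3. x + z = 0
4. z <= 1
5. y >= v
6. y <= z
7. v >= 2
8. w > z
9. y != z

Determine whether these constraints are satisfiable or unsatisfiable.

Unsatisfiable

From constraints 5 and 7: y ≥ v and v ≥ 2, so y ≥ 2. From constraints 4 and 6: y ≤ z and z ≤ 1, so y ≤ 1. But 1 < 2, so no value of y works.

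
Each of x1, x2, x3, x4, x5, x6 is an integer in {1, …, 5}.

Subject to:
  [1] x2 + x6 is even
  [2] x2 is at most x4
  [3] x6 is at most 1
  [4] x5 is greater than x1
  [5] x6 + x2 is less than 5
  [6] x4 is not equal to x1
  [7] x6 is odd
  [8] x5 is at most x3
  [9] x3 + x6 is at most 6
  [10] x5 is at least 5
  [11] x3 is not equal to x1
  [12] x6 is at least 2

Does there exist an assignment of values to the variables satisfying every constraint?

Unsatisfiable

From constraints 8 and 10: x3 ≥ x5 ≥ 5. From constraint 12: x6 ≥ 2. Hence x3 + x6 ≥ 7. But constraint 9 requires x3 + x6 ≤ 6, and 6 < 7. Contradiction.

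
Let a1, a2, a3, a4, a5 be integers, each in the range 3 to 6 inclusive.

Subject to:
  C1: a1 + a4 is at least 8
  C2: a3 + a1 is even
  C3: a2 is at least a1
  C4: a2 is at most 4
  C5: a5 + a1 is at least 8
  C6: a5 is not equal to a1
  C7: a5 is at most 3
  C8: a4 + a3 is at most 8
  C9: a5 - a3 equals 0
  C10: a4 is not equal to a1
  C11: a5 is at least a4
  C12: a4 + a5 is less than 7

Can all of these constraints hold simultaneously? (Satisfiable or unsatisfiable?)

From constraints 3 and 4: a1 ≤ a2 ≤ 4. From constraints 7 and 11: a4 ≤ a5 ≤ 3. Hence a1 + a4 ≤ 7. But constraint 1 requires a1 + a4 ≥ 8, and 8 > 7. Contradiction.

Unsatisfiable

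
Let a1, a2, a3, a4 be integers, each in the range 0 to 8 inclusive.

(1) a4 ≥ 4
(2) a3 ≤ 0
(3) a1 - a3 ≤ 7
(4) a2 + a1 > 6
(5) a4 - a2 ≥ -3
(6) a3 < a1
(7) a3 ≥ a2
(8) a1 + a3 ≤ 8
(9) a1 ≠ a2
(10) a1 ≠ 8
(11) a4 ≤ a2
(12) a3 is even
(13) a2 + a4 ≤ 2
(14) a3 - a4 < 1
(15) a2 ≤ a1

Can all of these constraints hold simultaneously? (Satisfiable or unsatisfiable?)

From constraints 1 and 11: a2 ≥ a4 and a4 ≥ 4, so a2 ≥ 4. From constraints 2 and 7: a2 ≤ a3 and a3 ≤ 0, so a2 ≤ 0. But 0 < 4, so no value of a2 works.

Unsatisfiable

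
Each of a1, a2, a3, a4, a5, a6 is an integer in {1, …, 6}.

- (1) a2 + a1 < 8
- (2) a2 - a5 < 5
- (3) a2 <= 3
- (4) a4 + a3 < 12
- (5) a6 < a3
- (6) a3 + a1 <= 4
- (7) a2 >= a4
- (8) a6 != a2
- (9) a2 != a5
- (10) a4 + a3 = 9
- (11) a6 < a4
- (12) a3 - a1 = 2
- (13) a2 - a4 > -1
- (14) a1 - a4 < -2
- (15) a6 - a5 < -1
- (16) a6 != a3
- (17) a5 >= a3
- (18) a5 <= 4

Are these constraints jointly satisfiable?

From constraints 3 and 7: a4 ≤ a2 ≤ 3. From constraints 17 and 18: a3 ≤ a5 ≤ 4. Hence a4 + a3 ≤ 7. But constraint 10 requires a4 + a3 = 9, and 9 > 7. Contradiction.

Unsatisfiable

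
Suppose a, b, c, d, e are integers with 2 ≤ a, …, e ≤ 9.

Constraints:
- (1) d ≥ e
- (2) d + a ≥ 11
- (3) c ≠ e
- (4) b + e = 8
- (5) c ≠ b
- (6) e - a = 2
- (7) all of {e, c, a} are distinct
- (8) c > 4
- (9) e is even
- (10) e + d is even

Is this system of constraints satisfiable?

Setting (a, b, c, d, e) = (4, 2, 7, 8, 6) satisfies everything: constraint 2: d + a = 12; constraint 4: b + e = 8, and the others follow.

Satisfiable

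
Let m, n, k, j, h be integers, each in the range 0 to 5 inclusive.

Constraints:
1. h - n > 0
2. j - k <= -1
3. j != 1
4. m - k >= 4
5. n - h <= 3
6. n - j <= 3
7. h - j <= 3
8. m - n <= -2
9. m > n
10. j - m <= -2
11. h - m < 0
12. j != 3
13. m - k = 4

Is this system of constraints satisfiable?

Unsatisfiable

Constraints 2, 4, 5, 7, and 8 give m − k ≥ 4, k − j ≥ 1, j − h ≥ -3, h − n ≥ -3, n − m ≥ 2.
Adding all 5 inequalities: the left sides telescope to 0, and the right sides sum to 4 + 1 + (-3) + (-3) + 2 = 1. So 0 ≥ 1, which is false.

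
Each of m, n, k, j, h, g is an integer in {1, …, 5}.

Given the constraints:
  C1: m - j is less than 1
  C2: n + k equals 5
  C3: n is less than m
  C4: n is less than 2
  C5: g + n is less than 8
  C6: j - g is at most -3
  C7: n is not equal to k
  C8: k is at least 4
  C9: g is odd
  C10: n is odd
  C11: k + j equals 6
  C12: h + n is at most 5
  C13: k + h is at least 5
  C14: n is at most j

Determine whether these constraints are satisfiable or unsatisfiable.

Satisfiable

Try m = 2, n = 1, k = 4, j = 2, h = 2, g = 5.
Check constraint 1: m - j = 0; constraint 2: n + k = 5; constraint 5: g + n = 6. The remaining constraints are straightforward to verify.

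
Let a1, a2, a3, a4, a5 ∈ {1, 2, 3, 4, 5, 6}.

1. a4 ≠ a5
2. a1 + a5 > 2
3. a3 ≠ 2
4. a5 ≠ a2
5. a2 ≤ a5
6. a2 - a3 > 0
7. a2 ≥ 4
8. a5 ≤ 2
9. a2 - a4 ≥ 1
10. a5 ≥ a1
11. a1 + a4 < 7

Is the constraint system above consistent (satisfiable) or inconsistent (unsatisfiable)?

From constraint 7: a2 ≥ 4. From constraints 5 and 8: a2 ≤ a5 and a5 ≤ 2, so a2 ≤ 2. But 2 < 4, so no value of a2 works.

Unsatisfiable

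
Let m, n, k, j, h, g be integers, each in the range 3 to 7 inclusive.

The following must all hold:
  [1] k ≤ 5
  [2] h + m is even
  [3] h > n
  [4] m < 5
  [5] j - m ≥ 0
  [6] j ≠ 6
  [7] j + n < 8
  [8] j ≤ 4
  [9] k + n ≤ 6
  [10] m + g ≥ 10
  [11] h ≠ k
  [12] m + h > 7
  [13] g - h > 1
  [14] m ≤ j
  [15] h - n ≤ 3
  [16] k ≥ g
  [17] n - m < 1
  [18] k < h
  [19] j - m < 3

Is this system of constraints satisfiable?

Unsatisfiable

From constraints 8 and 14: m ≤ j ≤ 4. From constraints 1 and 16: g ≤ k ≤ 5. Hence m + g ≤ 9. But constraint 10 requires m + g ≥ 10, and 10 > 9. Contradiction.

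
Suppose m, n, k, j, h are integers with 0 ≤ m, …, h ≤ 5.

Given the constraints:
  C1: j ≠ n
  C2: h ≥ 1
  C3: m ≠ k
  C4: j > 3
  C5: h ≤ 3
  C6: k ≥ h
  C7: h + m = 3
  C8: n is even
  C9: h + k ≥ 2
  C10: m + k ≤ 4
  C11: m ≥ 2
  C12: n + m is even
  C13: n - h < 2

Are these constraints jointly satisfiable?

Satisfiable

The assignment m = 2, n = 2, k = 1, j = 4, h = 1 works:
  constraint 7 holds since h + m = 3.
  constraint 9 holds since h + k = 2.
The rest check out directly.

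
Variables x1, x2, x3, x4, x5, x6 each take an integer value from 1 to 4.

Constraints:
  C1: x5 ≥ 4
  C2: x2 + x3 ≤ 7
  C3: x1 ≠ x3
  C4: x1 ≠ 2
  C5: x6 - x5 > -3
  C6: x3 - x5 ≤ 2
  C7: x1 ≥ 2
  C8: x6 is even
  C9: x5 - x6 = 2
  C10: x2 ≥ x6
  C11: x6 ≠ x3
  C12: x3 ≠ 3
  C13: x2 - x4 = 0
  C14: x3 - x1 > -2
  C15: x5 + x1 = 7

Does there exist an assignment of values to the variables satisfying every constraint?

Satisfiable

The assignment x1 = 3, x2 = 2, x3 = 4, x4 = 2, x5 = 4, x6 = 2 works:
  constraint 2 holds since x2 + x3 = 6.
  constraint 5 holds since x6 - x5 = -2.
  constraint 6 holds since x3 - x5 = 0.
The rest check out directly.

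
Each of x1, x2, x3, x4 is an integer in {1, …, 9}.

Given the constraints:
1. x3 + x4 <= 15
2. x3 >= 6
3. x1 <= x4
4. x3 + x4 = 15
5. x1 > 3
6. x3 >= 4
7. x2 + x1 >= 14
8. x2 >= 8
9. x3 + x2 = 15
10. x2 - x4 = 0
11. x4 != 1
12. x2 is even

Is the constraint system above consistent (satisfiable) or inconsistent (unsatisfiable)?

Take x1 = 6, x2 = 8, x3 = 7, x4 = 8. Then constraint 1: x3 + x4 = 15; constraint 4: x3 + x4 = 15; constraint 7: x2 + x1 = 14, and every other listed constraint is also met.

Satisfiable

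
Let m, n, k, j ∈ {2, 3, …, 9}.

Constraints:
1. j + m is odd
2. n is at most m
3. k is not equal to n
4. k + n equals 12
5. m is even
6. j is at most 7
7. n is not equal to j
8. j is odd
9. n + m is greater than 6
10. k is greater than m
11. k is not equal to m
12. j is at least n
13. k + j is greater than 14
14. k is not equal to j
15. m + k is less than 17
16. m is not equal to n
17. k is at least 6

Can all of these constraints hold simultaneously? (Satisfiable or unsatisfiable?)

Satisfiable

The assignment m = 6, n = 3, k = 9, j = 7 works:
  constraint 4 holds since k + n = 12.
  constraint 9 holds since n + m = 9.
The rest check out directly.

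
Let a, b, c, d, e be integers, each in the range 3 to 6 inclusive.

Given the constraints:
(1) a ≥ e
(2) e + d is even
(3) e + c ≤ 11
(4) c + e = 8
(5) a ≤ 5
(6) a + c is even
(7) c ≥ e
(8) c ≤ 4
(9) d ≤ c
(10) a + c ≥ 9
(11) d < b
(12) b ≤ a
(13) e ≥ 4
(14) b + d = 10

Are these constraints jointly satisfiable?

From constraints 5 and 12: b ≤ a ≤ 5. From constraints 8 and 9: d ≤ c ≤ 4. Hence b + d ≤ 9. But constraint 14 requires b + d = 10, and 10 > 9. Contradiction.

Unsatisfiable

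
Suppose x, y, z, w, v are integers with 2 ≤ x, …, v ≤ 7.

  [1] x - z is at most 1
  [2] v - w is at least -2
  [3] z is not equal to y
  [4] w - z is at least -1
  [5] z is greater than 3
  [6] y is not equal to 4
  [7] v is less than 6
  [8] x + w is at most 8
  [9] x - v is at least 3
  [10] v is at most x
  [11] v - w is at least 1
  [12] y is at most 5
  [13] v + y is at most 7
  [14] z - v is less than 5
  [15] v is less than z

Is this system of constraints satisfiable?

Constraints 1, 4, 9, and 11 give z − x ≥ -1, x − v ≥ 3, v − w ≥ 1, w − z ≥ -1.
Adding all 4 inequalities: the left sides telescope to 0, and the right sides sum to (-1) + 3 + 1 + (-1) = 2. So 0 ≥ 2, which is false.

Unsatisfiable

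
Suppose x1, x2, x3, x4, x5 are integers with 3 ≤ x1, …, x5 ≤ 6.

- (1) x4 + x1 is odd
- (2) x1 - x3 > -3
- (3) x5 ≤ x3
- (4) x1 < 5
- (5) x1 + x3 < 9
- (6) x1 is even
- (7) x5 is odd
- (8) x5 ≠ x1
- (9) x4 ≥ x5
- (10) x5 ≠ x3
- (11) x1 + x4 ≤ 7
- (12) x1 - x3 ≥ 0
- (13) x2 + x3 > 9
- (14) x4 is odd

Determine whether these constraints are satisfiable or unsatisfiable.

Satisfiable

Setting (x1, x2, x3, x4, x5) = (4, 6, 4, 3, 3) satisfies everything: constraint 2: x1 - x3 = 0; constraint 5: x1 + x3 = 8; constraint 11: x1 + x4 = 7, and the others follow.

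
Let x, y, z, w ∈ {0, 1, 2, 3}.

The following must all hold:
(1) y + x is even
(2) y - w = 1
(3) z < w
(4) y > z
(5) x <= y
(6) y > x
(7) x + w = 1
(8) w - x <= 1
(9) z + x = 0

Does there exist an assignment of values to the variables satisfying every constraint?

Satisfiable

Take x = 0, y = 2, z = 0, w = 1. Then constraint 2: y - w = 1; constraint 7: x + w = 1, and every other listed constraint is also met.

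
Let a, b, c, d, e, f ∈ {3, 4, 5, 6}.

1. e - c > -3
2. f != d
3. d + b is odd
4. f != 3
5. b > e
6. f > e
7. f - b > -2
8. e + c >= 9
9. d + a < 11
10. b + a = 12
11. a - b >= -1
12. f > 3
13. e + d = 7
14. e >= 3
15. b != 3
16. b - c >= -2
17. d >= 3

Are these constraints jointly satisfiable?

Satisfiable

One satisfying assignment is a = 6, b = 6, c = 5, d = 3, e = 4, f = 5.
For the less obvious constraints — constraint 1: e - c = -1; constraint 7: f - b = -1; constraint 8: e + c = 9 — and the others hold by inspection.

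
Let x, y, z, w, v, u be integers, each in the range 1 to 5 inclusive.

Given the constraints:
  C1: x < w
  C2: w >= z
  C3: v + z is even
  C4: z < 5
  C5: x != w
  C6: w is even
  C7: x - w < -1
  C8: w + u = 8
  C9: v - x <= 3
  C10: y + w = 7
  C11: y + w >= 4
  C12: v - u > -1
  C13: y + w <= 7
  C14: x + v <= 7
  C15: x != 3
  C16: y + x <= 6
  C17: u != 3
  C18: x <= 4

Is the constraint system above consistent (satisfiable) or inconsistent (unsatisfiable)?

Take x = 1, y = 3, z = 4, w = 4, v = 4, u = 4. Then constraint 7: x - w = -3; constraint 8: w + u = 8; constraint 9: v - x = 3, and every other listed constraint is also met.

Satisfiable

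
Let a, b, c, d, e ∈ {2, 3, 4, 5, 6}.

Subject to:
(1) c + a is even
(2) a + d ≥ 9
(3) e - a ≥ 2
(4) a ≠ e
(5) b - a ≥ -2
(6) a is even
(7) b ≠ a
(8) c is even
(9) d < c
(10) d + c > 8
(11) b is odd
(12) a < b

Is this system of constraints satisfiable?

Take a = 4, b = 5, c = 6, d = 5, e = 6. Then constraint 2: a + d = 9; constraint 3: e - a = 2; constraint 5: b - a = 1, and every other listed constraint is also met.

Satisfiable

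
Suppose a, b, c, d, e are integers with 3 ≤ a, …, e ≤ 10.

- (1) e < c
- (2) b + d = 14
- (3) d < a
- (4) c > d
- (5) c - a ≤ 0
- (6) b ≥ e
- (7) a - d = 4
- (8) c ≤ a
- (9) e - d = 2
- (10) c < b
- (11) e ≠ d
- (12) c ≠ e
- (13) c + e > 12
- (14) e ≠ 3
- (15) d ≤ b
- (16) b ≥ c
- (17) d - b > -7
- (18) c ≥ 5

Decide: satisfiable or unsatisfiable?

Satisfiable

Try a = 9, b = 9, c = 8, d = 5, e = 7.
Check constraint 2: b + d = 14; constraint 5: c - a = -1. The remaining constraints are straightforward to verify.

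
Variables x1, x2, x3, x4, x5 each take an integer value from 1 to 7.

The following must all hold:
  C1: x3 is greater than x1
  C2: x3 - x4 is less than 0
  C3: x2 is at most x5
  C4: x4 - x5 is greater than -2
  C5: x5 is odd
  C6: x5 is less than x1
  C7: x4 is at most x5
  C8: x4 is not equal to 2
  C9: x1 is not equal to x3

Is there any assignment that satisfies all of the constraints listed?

Constraints 1, 2, 6, and 7 give x5 < x1, x1 < x3, x3 < x4, x4 ≤ x5. Chaining: x5 < x1 < x3 < x4 ≤ x5, which forces x5 < x5 — impossible.

Unsatisfiable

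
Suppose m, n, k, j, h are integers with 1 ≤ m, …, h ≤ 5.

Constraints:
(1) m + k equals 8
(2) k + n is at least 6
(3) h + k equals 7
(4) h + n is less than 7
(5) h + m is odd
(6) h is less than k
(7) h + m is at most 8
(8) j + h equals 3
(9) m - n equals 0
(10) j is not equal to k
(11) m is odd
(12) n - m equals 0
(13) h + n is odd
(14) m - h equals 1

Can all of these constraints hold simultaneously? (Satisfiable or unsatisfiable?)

Satisfiable

The assignment m = 3, n = 3, k = 5, j = 1, h = 2 works:
  constraint 1 holds since m + k = 8.
  constraint 2 holds since k + n = 8.
  constraint 3 holds since h + k = 7.
The rest check out directly.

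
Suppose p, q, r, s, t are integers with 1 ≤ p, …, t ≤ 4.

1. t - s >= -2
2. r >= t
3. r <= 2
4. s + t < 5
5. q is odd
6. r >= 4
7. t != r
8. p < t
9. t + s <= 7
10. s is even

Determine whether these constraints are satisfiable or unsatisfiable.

From constraint 6: r ≥ 4. From constraint 3: r ≤ 2. But 2 < 4, so no value of r works.

Unsatisfiable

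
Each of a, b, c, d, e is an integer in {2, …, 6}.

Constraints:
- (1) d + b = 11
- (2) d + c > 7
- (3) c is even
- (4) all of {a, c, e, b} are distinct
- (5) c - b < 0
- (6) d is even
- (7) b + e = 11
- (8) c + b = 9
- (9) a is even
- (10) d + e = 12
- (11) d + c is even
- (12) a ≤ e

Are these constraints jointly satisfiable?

One satisfying assignment is a = 2, b = 5, c = 4, d = 6, e = 6.
For the less obvious constraints — constraint 1: d + b = 11; constraint 2: d + c = 10; constraint 5: c - b = -1 — and the others hold by inspection.

Satisfiable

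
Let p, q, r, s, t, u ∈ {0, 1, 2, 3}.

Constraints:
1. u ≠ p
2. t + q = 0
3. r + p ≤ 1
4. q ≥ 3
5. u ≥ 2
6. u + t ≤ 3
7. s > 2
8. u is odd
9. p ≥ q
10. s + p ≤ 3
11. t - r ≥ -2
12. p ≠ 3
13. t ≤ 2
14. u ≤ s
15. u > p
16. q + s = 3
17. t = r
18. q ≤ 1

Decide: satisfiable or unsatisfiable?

Unsatisfiable

From constraints 5 and 14: s ≥ u ≥ 2. From constraints 4 and 9: p ≥ q ≥ 3. Hence s + p ≥ 5. But constraint 10 requires s + p ≤ 3, and 3 < 5. Contradiction.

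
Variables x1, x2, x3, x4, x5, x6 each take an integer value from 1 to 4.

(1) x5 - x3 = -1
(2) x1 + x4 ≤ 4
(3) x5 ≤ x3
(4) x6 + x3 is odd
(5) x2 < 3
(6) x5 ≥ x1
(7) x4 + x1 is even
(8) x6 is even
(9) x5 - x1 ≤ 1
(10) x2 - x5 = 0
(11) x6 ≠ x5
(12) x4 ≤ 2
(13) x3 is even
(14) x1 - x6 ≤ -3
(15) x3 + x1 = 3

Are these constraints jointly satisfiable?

Constraint 8 makes x6 even and constraint 13 makes x3 even, so x6 + x3 must be even. Constraint 4 says x6 + x3 is odd — contradiction.

Unsatisfiable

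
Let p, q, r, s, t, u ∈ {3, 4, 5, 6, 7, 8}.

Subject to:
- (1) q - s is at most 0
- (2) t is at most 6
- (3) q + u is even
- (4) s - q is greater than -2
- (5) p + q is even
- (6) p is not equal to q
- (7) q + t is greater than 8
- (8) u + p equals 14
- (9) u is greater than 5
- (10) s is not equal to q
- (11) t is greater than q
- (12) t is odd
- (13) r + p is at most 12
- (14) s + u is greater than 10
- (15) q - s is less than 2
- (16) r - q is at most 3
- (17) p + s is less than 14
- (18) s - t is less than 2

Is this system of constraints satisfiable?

The assignment p = 8, q = 4, r = 4, s = 5, t = 5, u = 6 works:
  constraint 1 holds since q - s = -1.
  constraint 4 holds since s - q = 1.
  constraint 7 holds since q + t = 9.
The rest check out directly.

Satisfiable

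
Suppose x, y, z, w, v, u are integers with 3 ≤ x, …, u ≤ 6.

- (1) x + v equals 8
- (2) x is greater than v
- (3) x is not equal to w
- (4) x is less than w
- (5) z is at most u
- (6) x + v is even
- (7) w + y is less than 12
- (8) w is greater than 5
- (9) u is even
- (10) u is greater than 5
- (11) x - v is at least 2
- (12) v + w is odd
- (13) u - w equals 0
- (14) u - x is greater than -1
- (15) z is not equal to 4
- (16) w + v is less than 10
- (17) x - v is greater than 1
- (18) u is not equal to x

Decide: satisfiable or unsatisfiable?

Try x = 5, y = 5, z = 3, w = 6, v = 3, u = 6.
Check constraint 1: x + v = 8; constraint 7: w + y = 11. The remaining constraints are straightforward to verify.

Satisfiable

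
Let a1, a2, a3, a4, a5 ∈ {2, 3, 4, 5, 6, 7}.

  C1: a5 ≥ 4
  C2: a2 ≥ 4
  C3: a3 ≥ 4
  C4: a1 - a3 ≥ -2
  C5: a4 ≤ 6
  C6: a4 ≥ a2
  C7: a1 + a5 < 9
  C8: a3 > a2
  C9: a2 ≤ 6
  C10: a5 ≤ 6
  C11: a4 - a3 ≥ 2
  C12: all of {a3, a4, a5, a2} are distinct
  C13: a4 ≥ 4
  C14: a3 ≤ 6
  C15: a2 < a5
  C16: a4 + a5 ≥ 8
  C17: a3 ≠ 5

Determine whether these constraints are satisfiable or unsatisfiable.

Constraints 1, 2, 3, 5, 9, 10, 13, and 14 confine each of a3, a4, a5, a2 to the 3 values {4, …, 6}.
Constraint 12 requires all 4 of them to be distinct, but only 3 values are available — impossible by the pigeonhole principle.

Unsatisfiable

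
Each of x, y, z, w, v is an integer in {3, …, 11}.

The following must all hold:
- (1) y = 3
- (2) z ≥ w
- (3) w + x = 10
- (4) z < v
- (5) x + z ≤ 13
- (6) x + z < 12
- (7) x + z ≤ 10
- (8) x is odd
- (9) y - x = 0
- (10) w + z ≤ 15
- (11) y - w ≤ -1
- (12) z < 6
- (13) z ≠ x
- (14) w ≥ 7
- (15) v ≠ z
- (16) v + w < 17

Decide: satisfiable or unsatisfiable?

Unsatisfiable

From constraints 2 and 14: z ≥ w and w ≥ 7, so z ≥ 7. From constraint 12: z ≤ 5. But 5 < 7, so no value of z works.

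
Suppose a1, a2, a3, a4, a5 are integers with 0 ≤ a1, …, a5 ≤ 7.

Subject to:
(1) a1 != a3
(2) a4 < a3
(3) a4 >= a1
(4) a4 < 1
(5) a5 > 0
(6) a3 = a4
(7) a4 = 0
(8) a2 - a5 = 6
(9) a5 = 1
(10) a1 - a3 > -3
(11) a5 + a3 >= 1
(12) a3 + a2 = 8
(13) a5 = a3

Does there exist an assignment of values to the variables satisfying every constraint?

Unsatisfiable

Constraint 9 fixes a5 = 1 and constraint 7 fixes a4 = 0. Constraints 6 and 13 give a5 = a3 = a4, so a5 = a4. But 1 ≠ 0 — contradiction.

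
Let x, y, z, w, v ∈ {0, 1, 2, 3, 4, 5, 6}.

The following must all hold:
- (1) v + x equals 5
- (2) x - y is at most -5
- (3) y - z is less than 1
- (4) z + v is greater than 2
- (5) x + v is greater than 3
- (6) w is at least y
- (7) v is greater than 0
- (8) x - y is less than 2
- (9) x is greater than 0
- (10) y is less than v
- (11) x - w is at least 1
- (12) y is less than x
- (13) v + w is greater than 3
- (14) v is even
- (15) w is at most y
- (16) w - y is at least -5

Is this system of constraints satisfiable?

Unsatisfiable

Constraints 2, 11, and 16 give x − w ≥ 1, w − y ≥ -5, y − x ≥ 5.
Adding all 3 inequalities: the left sides telescope to 0, and the right sides sum to 1 + (-5) + 5 = 1. So 0 ≥ 1, which is false.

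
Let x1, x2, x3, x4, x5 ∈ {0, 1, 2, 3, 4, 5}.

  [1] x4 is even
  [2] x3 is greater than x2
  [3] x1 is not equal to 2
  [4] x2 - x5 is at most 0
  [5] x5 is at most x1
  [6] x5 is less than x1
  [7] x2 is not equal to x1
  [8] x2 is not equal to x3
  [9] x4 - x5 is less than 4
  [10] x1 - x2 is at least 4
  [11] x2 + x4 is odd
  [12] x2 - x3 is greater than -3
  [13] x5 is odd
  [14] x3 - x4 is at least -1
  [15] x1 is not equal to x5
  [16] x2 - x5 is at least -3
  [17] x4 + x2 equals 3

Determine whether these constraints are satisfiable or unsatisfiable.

Satisfiable

Setting (x1, x2, x3, x4, x5) = (5, 1, 2, 2, 1) satisfies everything: constraint 4: x2 - x5 = 0; constraint 9: x4 - x5 = 1; constraint 10: x1 - x2 = 4, and the others follow.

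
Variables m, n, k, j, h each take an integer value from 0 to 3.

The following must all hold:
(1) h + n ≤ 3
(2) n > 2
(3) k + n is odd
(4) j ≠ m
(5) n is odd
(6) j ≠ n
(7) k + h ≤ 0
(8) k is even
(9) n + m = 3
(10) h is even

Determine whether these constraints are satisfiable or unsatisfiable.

Setting (m, n, k, j, h) = (0, 3, 0, 1, 0) satisfies everything: constraint 1: h + n = 3; constraint 7: k + h = 0; constraint 9: n + m = 3, and the others follow.

Satisfiable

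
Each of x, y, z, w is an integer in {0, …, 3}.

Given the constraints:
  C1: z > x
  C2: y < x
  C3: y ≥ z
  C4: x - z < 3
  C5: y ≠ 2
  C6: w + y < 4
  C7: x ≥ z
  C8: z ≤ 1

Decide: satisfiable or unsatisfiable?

Constraints 1, 2, and 3 give x < z, z ≤ y, y < x. Chaining: x < z ≤ y < x, which forces x < x — impossible.

Unsatisfiable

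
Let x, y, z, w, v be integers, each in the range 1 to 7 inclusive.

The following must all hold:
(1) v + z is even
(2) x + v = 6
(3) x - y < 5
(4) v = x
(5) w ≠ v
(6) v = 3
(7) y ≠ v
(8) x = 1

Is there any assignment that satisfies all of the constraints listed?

Unsatisfiable

Constraint 6 fixes v = 3 and constraint 8 fixes x = 1, but constraint 4 requires v = x. Since 3 ≠ 1, contradiction.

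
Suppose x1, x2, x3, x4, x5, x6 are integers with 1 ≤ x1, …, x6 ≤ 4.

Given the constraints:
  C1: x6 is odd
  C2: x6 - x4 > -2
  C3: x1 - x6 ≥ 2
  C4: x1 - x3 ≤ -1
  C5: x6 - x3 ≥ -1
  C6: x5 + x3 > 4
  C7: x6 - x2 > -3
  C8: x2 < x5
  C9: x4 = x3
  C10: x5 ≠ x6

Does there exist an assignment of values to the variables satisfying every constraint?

Unsatisfiable

Constraints 3, 4, and 5 give x1 − x6 ≥ 2, x6 − x3 ≥ -1, x3 − x1 ≥ 1.
Adding all 3 inequalities: the left sides telescope to 0, and the right sides sum to 2 + (-1) + 1 = 2. So 0 ≥ 2, which is false.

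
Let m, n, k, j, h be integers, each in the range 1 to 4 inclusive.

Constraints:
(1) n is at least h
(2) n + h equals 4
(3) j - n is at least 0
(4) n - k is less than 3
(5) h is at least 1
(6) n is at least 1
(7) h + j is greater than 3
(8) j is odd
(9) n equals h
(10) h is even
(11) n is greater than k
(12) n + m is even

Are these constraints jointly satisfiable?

One satisfying assignment is m = 2, n = 2, k = 1, j = 3, h = 2.
For the less obvious constraints — constraint 2: n + h = 4; constraint 3: j - n = 1 — and the others hold by inspection.

Satisfiable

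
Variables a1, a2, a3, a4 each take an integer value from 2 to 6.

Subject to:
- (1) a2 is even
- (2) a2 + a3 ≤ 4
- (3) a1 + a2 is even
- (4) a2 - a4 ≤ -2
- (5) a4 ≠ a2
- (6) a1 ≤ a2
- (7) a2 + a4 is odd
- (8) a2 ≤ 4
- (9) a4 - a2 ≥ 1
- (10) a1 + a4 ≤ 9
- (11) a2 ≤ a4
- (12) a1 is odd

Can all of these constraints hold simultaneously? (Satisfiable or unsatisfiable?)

Unsatisfiable

Constraint 12 makes a1 odd and constraint 1 makes a2 even, so a1 + a2 must be odd. Constraint 3 says a1 + a2 is even — contradiction.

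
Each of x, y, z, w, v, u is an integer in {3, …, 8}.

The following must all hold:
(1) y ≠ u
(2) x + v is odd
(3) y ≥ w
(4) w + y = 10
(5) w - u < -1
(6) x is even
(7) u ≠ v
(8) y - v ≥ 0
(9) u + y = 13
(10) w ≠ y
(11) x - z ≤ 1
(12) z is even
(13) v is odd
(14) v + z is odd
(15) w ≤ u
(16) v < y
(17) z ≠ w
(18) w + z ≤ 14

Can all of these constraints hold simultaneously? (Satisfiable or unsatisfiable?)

Take x = 6, y = 6, z = 8, w = 4, v = 5, u = 7. Then constraint 4: w + y = 10; constraint 5: w - u = -3, and every other listed constraint is also met.

Satisfiable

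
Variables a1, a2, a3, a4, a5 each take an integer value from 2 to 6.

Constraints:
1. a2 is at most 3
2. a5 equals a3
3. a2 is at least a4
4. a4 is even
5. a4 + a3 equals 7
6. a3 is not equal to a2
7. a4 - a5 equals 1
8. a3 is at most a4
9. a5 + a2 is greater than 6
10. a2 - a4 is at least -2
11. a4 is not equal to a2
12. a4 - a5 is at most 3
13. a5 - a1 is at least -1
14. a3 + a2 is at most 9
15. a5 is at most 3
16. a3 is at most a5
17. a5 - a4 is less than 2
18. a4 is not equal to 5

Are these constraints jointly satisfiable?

Unsatisfiable

From constraints 1 and 3: a4 ≤ a2 ≤ 3. From constraints 15 and 16: a3 ≤ a5 ≤ 3. Hence a4 + a3 ≤ 6. But constraint 5 requires a4 + a3 = 7, and 7 > 6. Contradiction.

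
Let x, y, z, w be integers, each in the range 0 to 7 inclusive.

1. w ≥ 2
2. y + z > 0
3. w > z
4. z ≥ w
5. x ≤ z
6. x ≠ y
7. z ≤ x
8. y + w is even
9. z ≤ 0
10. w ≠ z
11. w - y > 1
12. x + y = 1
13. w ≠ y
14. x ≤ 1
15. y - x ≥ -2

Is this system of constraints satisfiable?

Unsatisfiable

From constraints 1 and 4: z ≥ w and w ≥ 2, so z ≥ 2. From constraints 7 and 14: z ≤ x and x ≤ 1, so z ≤ 1. But 1 < 2, so no value of z works.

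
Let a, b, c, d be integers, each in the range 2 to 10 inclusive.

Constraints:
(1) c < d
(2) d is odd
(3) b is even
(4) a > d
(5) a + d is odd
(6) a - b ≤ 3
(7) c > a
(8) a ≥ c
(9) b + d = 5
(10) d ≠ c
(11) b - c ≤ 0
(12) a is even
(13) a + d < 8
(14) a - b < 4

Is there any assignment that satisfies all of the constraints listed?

Unsatisfiable

Constraints 1, 4, and 7 give c < d, d < a, a < c. Chaining: c < d < a < c, which forces c < c — impossible.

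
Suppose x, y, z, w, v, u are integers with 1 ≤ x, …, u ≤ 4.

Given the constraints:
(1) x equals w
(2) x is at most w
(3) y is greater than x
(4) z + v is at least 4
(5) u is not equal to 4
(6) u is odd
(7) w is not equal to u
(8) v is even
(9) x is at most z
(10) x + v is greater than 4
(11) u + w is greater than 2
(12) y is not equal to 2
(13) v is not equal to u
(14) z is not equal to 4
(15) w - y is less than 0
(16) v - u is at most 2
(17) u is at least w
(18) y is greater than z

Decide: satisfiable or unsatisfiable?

Satisfiable

One satisfying assignment is x = 1, y = 4, z = 3, w = 1, v = 4, u = 3.
For the less obvious constraints — constraint 4: z + v = 7; constraint 10: x + v = 5; constraint 11: u + w = 4 — and the others hold by inspection.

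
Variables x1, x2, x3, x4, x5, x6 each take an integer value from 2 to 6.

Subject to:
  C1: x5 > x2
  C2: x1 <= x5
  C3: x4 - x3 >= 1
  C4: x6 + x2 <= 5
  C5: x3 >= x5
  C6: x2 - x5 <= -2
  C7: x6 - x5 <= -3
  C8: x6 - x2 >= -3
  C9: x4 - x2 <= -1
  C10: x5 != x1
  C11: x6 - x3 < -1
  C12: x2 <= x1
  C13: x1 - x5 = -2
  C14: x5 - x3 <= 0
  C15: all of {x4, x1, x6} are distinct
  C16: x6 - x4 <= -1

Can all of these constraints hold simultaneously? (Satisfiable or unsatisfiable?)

Constraints 3, 7, 8, 9, and 14 give x5 − x6 ≥ 3, x6 − x2 ≥ -3, x2 − x4 ≥ 1, x4 − x3 ≥ 1, x3 − x5 ≥ 0.
Adding all 5 inequalities: the left sides telescope to 0, and the right sides sum to 3 + (-3) + 1 + 1 + 0 = 2. So 0 ≥ 2, which is false.

Unsatisfiable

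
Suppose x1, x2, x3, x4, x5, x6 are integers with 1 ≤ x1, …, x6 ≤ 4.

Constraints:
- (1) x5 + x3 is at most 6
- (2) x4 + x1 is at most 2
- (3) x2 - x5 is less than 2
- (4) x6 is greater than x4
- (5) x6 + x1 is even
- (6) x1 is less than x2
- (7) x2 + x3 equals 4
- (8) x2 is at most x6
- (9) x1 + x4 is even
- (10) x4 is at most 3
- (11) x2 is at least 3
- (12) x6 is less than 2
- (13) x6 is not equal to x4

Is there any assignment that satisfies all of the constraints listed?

From constraints 8 and 11: x6 ≥ x2 and x2 ≥ 3, so x6 ≥ 3. From constraint 12: x6 ≤ 1. But 1 < 3, so no value of x6 works.

Unsatisfiable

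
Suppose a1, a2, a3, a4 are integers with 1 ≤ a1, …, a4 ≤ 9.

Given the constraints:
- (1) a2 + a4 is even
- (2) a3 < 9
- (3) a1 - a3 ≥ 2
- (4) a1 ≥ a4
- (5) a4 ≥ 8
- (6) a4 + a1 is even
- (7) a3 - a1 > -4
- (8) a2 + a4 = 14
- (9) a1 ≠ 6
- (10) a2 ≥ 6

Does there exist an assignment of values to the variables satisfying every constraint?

Take a1 = 8, a2 = 6, a3 = 6, a4 = 8. Then constraint 3: a1 - a3 = 2; constraint 7: a3 - a1 = -2, and every other listed constraint is also met.

Satisfiable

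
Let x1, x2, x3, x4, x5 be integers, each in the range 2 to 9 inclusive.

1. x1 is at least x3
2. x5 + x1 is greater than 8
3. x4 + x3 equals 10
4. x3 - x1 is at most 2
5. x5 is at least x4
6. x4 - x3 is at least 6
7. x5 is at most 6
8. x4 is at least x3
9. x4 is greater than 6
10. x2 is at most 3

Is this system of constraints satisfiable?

From constraint 9: x4 ≥ 7. From constraints 5 and 7: x4 ≤ x5 and x5 ≤ 6, so x4 ≤ 6. But 6 < 7, so no value of x4 works.

Unsatisfiable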